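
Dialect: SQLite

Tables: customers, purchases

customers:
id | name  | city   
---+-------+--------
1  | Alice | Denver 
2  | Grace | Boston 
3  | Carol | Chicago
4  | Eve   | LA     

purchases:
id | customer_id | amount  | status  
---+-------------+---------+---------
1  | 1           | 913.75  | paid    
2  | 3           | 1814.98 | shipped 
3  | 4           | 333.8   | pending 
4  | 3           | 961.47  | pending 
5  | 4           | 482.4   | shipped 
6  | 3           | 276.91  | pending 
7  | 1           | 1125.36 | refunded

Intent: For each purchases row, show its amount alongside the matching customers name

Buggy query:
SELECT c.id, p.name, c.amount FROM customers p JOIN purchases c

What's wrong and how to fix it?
Bug: Missing join condition: each purchases row is matched to all customers rows instead of just its own

Fix: Specify the join condition linking the foreign key to the parent id

Corrected query:
SELECT c.id, p.name, c.amount FROM customers p JOIN purchases c ON c.customer_id = p.id

Result:
id | name  | amount 
---+-------+--------
1  | Alice | 913.75 
2  | Carol | 1814.98
3  | Eve   | 333.8  
4  | Carol | 961.47 
5  | Eve   | 482.4  
6  | Carol | 276.91 
7  | Alice | 1125.36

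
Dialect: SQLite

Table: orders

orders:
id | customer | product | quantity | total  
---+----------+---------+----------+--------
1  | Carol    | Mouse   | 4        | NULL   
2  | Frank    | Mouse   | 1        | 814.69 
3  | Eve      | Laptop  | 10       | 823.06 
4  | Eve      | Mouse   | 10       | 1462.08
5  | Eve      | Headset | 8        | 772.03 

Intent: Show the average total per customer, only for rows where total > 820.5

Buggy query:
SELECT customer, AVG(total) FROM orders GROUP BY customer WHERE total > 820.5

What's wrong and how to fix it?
Bug: WHERE cannot follow GROUP BY

Fix: Place WHERE between FROM and GROUP BY

Corrected query:
SELECT customer, AVG(total) FROM orders WHERE total > 820.5 GROUP BY customer

Result:
customer | AVG(total)
---------+-----------
Eve      | 1142.57   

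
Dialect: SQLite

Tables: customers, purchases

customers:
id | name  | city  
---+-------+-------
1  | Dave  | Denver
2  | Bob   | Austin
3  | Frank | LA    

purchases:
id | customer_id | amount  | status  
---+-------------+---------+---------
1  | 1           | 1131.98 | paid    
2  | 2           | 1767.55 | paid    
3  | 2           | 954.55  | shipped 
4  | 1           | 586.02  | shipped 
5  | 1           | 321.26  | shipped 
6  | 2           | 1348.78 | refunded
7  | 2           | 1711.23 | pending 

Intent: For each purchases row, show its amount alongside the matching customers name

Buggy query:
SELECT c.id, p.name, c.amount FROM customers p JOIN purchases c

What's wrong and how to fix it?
Bug: JOIN with no ON clause produces a cartesian product; every purchases row pairs with every customers row

Fix: Add ON c.customer_id = p.id to the JOIN

Corrected query:
SELECT c.id, p.name, c.amount FROM customers p JOIN purchases c ON c.customer_id = p.id

Result:
id | name | amount 
---+------+--------
1  | Dave | 1131.98
2  | Bob  | 1767.55
3  | Bob  | 954.55 
4  | Dave | 586.02 
5  | Dave | 321.26 
6  | Bob  | 1348.78
7  | Bob  | 1711.23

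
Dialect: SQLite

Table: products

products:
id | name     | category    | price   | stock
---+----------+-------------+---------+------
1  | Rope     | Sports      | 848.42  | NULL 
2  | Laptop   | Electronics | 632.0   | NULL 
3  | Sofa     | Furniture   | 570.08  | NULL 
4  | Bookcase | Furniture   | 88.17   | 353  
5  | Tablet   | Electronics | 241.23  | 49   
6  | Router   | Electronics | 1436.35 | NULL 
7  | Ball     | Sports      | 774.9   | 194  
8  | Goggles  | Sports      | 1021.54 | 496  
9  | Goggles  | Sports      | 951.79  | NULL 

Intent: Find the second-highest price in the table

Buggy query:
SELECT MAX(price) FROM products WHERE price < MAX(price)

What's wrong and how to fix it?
Bug: The inner MAX is an aggregate inside WHERE, which is not allowed

Fix: Compute the overall MAX in a subquery, then take MAX of rows below it

Corrected query:
SELECT MAX(price) FROM products WHERE price < (SELECT MAX(price) FROM products)

Result:
MAX(price)
----------
1021.54   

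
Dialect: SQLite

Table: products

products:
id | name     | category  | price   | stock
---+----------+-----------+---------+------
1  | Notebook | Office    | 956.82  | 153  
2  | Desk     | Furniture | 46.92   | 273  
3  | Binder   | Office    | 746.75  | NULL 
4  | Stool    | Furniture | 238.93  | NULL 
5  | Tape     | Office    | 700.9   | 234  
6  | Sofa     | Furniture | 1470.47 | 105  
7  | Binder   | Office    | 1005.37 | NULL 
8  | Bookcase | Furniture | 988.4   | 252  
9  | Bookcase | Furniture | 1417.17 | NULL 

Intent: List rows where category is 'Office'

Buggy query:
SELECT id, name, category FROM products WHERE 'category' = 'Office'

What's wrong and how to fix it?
Bug: Single quotes denote string literals in SQL; the column name is being compared as a constant string

Fix: Remove the quotes around the column name (or use double quotes for an identifier)

Corrected query:
SELECT id, name, category FROM products WHERE category = 'Office'

Result:
id | name     | category
---+----------+---------
1  | Notebook | Office  
3  | Binder   | Office  
5  | Tape     | Office  
7  | Binder   | Office  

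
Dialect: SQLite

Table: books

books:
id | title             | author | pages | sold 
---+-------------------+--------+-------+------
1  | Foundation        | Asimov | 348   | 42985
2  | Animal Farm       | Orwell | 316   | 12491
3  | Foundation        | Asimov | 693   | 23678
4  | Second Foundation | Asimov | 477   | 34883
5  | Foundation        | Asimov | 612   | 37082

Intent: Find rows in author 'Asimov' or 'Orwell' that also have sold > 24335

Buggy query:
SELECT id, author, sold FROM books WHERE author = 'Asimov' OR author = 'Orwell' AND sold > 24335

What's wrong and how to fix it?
Bug: AND binds tighter than OR, so this parses as author = 'Asimov' OR (author = 'Orwell' AND sold > 24335)

Fix: Group the OR with parentheses (or use IN), then AND the threshold

Corrected query:
SELECT id, author, sold FROM books WHERE (author = 'Asimov' OR author = 'Orwell') AND sold > 24335

Result:
id | author | sold 
---+--------+------
1  | Asimov | 42985
4  | Asimov | 34883
5  | Asimov | 37082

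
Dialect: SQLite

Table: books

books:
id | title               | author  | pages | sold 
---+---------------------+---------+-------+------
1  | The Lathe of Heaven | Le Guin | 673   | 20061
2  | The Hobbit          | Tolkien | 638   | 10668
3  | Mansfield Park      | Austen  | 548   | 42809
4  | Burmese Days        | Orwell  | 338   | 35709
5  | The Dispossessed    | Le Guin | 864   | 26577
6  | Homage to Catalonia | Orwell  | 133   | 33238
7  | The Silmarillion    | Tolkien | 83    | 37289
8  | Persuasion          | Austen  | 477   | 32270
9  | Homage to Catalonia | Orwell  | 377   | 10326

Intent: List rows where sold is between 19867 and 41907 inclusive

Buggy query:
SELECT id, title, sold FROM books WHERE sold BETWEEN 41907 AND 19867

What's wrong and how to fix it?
Bug: BETWEEN expects the lower bound first; with 41907 AND 19867 the range is empty

Fix: Write BETWEEN 19867 AND 41907

Corrected query:
SELECT id, title, sold FROM books WHERE sold BETWEEN 19867 AND 41907

Result:
id | title               | sold 
---+---------------------+------
1  | The Lathe of Heaven | 20061
4  | Burmese Days        | 35709
5  | The Dispossessed    | 26577
6  | Homage to Catalonia | 33238
7  | The Silmarillion    | 37289
8  | Persuasion          | 32270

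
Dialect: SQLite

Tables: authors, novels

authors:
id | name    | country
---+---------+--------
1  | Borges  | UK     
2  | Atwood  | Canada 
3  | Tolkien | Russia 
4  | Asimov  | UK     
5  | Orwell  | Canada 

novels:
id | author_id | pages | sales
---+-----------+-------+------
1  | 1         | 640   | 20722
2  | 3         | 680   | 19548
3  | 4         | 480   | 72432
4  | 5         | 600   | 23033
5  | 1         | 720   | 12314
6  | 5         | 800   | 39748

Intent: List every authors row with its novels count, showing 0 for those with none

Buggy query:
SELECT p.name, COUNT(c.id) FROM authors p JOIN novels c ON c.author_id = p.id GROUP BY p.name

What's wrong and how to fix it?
Bug: INNER JOIN drops authors rows that have no matching novels rows

Fix: Switch to LEFT JOIN to retain unmatched parent rows

Corrected query:
SELECT p.name, COUNT(c.id) FROM authors p LEFT JOIN novels c ON c.author_id = p.id GROUP BY p.name

Result:
name    | COUNT(c.id)
--------+------------
Asimov  | 1          
Atwood  | 0          
Borges  | 2          
Orwell  | 2          
Tolkien | 1          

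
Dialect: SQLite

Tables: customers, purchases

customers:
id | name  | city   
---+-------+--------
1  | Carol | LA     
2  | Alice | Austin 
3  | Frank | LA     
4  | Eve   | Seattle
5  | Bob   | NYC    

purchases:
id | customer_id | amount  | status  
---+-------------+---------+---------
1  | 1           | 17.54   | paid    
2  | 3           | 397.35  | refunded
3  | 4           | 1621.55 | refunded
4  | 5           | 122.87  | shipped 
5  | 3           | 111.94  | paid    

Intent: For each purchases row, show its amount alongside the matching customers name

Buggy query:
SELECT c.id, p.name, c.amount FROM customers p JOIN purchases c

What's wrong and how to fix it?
Bug: Missing join condition: each purchases row is matched to all customers rows instead of just its own

Fix: Specify the join condition linking the foreign key to the parent id

Corrected query:
SELECT c.id, p.name, c.amount FROM customers p JOIN purchases c ON c.customer_id = p.id

Result:
id | name  | amount 
---+-------+--------
1  | Carol | 17.54  
2  | Frank | 397.35 
3  | Eve   | 1621.55
4  | Bob   | 122.87 
5  | Frank | 111.94 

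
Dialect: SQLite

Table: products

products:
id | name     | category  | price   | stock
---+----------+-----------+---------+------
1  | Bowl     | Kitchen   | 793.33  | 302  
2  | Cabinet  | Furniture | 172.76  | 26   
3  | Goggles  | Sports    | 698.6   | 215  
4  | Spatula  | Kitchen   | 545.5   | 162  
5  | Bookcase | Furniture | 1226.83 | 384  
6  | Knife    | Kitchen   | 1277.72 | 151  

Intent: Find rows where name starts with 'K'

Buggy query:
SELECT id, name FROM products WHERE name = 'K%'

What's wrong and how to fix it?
Bug: '=' compares the literal string including the % character; pattern matching needs LIKE

Fix: Replace '=' with LIKE so 'K%' is treated as a pattern

Corrected query:
SELECT id, name FROM products WHERE name LIKE 'K%'

Result:
id | name 
---+------
6  | Knife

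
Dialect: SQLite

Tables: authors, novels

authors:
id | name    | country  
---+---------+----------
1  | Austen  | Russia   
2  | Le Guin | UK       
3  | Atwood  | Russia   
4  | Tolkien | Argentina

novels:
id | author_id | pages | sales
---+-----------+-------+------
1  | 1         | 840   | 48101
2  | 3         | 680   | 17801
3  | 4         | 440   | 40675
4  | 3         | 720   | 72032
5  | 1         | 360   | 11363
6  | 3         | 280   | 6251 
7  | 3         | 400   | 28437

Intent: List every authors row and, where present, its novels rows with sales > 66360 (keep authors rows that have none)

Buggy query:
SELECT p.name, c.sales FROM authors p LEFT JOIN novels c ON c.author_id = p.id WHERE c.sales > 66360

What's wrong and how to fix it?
Bug: A WHERE condition on the right-hand table after LEFT JOIN drops unmatched parents

Fix: Move the right-table condition into the ON clause so unmatched parents are kept

Corrected query:
SELECT p.name, c.sales FROM authors p LEFT JOIN novels c ON c.author_id = p.id AND c.sales > 66360

Result:
name    | sales
--------+------
Austen  | NULL 
Le Guin | NULL 
Atwood  | 72032
Tolkien | NULL 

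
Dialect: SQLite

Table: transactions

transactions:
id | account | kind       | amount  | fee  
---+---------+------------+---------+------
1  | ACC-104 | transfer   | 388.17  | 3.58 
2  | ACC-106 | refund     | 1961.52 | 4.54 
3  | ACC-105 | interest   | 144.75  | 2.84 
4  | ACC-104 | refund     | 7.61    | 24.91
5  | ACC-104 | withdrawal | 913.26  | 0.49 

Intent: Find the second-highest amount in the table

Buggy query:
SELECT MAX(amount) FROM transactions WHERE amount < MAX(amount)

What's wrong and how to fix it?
Bug: MAX(amount) on the right of the comparison is an aggregate-in-WHERE error

Fix: Compute the overall MAX in a subquery, then take MAX of rows below it

Corrected query:
SELECT MAX(amount) FROM transactions WHERE amount < (SELECT MAX(amount) FROM transactions)

Result:
MAX(amount)
-----------
913.26     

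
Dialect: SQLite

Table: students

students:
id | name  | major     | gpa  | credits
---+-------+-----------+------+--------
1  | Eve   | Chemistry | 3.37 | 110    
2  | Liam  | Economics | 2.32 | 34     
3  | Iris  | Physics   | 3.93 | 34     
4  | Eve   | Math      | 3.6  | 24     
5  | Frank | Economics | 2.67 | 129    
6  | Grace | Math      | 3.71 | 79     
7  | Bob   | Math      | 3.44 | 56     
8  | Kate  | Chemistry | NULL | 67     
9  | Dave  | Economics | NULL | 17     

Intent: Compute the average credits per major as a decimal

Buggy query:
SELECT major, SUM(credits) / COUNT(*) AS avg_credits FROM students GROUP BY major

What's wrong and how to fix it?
Bug: SUM(credits) and COUNT(*) are both integers; the division truncates the fractional part

Fix: Multiply by 1.0 (or CAST to REAL) to force floating-point division

Corrected query:
SELECT major, SUM(credits) * 1.0 / COUNT(*) AS avg_credits FROM students GROUP BY major

Result:
major     | avg_credits
----------+------------
Chemistry | 88.5       
Economics | 60         
Math      | 53         
Physics   | 34         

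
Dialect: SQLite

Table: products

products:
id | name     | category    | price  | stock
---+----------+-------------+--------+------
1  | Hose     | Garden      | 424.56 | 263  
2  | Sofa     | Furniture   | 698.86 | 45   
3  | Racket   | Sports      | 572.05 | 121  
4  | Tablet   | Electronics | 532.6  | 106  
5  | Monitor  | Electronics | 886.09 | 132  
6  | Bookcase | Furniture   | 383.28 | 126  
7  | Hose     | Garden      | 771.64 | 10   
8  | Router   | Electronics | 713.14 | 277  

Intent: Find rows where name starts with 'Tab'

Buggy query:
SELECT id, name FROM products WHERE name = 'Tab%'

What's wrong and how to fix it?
Bug: '=' compares the literal string including the % character; pattern matching needs LIKE

Fix: Replace '=' with LIKE so 'Tab%' is treated as a pattern

Corrected query:
SELECT id, name FROM products WHERE name LIKE 'Tab%'

Result:
id | name  
---+-------
4  | Tablet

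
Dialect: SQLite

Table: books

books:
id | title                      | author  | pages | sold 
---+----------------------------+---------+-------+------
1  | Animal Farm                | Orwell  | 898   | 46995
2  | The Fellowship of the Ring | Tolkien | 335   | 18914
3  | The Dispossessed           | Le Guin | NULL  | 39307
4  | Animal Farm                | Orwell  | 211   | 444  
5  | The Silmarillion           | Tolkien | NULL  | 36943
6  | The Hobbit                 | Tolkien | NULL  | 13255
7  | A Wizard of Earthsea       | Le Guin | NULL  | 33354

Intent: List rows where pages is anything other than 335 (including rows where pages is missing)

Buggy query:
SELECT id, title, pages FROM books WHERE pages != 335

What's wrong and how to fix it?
Bug: 'pages != 335' is unknown when pages is NULL, so NULL rows are silently excluded

Fix: Handle NULL separately with IS NULL alongside the inequality

Corrected query:
SELECT id, title, pages FROM books WHERE pages != 335 OR pages IS NULL

Result:
id | title                | pages
---+----------------------+------
1  | Animal Farm          | 898  
3  | The Dispossessed     | NULL 
4  | Animal Farm          | 211  
5  | The Silmarillion     | NULL 
6  | The Hobbit           | NULL 
7  | A Wizard of Earthsea | NULL 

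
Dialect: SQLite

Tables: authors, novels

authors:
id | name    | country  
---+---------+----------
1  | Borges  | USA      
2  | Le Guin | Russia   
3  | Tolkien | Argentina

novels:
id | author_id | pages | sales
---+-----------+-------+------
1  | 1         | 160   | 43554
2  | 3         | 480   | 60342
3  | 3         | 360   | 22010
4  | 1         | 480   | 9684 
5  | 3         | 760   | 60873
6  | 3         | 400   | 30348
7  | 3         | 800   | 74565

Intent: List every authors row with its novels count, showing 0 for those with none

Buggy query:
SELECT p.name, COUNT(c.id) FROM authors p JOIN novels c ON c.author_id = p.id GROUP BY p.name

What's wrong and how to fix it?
Bug: An inner join excludes parents with zero children

Fix: Use LEFT JOIN so parents without children still appear (COUNT(c.id) gives 0)

Corrected query:
SELECT p.name, COUNT(c.id) FROM authors p LEFT JOIN novels c ON c.author_id = p.id GROUP BY p.name

Result:
name    | COUNT(c.id)
--------+------------
Borges  | 2          
Le Guin | 0          
Tolkien | 5          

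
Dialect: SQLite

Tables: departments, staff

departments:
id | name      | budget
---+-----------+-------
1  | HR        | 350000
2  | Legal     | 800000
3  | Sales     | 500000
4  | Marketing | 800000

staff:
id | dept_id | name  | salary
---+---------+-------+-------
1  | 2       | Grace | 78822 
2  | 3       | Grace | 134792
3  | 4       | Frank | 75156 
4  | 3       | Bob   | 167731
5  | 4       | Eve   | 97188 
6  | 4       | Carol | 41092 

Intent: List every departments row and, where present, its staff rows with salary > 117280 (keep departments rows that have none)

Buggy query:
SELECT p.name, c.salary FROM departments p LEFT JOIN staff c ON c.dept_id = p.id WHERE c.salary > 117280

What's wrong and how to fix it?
Bug: A WHERE condition on the right-hand table after LEFT JOIN drops unmatched parents

Fix: Put 'c.salary > 117280' in the JOIN's ON clause instead of WHERE

Corrected query:
SELECT p.name, c.salary FROM departments p LEFT JOIN staff c ON c.dept_id = p.id AND c.salary > 117280

Result:
name      | salary
----------+-------
HR        | NULL  
Legal     | NULL  
Sales     | 134792
Sales     | 167731
Marketing | NULL  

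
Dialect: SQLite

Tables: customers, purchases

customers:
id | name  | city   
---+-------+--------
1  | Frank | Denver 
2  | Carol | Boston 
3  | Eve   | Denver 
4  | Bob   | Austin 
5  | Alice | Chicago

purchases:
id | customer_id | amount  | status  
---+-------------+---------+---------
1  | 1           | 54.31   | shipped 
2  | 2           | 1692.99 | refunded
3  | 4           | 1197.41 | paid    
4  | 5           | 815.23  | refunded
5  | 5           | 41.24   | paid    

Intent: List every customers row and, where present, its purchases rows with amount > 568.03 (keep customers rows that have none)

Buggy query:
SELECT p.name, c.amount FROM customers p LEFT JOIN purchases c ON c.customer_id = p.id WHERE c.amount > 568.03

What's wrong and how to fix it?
Bug: Filtering c.amount in WHERE discards the NULL rows produced by LEFT JOIN, turning it into an inner join

Fix: Move the right-table condition into the ON clause so unmatched parents are kept

Corrected query:
SELECT p.name, c.amount FROM customers p LEFT JOIN purchases c ON c.customer_id = p.id AND c.amount > 568.03

Result:
name  | amount 
------+--------
Frank | NULL   
Carol | 1692.99
Eve   | NULL   
Bob   | 1197.41
Alice | 815.23 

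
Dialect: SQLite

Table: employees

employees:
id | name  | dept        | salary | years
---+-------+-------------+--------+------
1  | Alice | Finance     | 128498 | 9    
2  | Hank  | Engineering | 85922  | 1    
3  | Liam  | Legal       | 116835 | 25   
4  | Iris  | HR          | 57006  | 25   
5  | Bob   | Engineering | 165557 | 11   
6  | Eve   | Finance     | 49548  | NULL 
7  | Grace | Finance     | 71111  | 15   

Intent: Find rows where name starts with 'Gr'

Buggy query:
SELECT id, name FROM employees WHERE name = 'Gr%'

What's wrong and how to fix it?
Bug: Wildcards only work with LIKE; '=' treats '%' as a literal character

Fix: Use LIKE for wildcard pattern matching

Corrected query:
SELECT id, name FROM employees WHERE name LIKE 'Gr%'

Result:
id | name 
---+------
7  | Grace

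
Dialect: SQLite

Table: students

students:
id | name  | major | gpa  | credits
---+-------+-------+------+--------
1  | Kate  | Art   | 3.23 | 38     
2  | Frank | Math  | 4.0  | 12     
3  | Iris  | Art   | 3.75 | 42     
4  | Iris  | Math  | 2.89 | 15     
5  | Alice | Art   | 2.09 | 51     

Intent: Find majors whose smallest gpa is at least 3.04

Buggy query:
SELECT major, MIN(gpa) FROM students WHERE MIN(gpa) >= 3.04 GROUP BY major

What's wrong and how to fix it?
Bug: Aggregates like MIN are computed per group after WHERE runs

Fix: Replace WHERE with HAVING after the GROUP BY

Corrected query:
SELECT major, MIN(gpa) FROM students GROUP BY major HAVING MIN(gpa) >= 3.04

Result:
(no rows)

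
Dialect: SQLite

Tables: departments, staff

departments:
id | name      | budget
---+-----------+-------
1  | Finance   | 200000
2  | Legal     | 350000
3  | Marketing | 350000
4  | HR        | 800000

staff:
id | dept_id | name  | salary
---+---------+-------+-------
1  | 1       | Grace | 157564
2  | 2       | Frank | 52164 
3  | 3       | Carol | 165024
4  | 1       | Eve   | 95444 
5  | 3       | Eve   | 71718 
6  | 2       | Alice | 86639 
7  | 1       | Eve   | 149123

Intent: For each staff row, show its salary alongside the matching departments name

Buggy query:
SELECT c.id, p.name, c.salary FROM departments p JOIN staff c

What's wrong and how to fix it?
Bug: JOIN with no ON clause produces a cartesian product; every staff row pairs with every departments row

Fix: Specify the join condition linking the foreign key to the parent id

Corrected query:
SELECT c.id, p.name, c.salary FROM departments p JOIN staff c ON c.dept_id = p.id

Result:
id | name      | salary
---+-----------+-------
1  | Finance   | 157564
2  | Legal     | 52164 
3  | Marketing | 165024
4  | Finance   | 95444 
5  | Marketing | 71718 
6  | Legal     | 86639 
7  | Finance   | 149123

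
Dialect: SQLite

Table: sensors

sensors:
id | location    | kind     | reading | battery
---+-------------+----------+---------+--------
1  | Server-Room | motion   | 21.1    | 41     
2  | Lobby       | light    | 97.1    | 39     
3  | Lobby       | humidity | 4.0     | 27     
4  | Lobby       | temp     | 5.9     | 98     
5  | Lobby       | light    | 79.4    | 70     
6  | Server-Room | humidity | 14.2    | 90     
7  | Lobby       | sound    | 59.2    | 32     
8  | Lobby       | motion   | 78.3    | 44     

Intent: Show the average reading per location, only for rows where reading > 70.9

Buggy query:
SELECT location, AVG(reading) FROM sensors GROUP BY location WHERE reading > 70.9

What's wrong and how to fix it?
Bug: WHERE cannot follow GROUP BY

Fix: Move the WHERE clause before GROUP BY

Corrected query:
SELECT location, AVG(reading) FROM sensors WHERE reading > 70.9 GROUP BY location

Result:
location | AVG(reading)
---------+-------------
Lobby    | 84.933333   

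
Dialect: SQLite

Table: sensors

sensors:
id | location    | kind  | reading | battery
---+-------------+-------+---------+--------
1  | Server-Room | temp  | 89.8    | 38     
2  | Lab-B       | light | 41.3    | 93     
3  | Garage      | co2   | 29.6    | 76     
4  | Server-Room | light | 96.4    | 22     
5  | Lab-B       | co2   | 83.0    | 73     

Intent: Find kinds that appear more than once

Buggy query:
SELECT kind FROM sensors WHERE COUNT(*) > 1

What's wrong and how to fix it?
Bug: WHERE can't reference COUNT(*); aggregates are computed after WHERE

Fix: Group first, then use HAVING for the count condition

Corrected query:
SELECT kind FROM sensors GROUP BY kind HAVING COUNT(*) > 1

Result:
kind 
-----
co2  
light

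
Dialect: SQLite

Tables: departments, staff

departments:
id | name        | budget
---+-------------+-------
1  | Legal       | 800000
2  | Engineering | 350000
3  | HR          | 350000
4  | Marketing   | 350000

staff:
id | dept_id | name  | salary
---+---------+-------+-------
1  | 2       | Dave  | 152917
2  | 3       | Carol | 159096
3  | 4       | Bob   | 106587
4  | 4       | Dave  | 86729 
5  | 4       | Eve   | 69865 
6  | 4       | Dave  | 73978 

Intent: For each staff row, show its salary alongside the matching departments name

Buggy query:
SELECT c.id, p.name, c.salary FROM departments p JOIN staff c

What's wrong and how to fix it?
Bug: Missing join condition: each staff row is matched to all departments rows instead of just its own

Fix: Add ON c.dept_id = p.id to the JOIN

Corrected query:
SELECT c.id, p.name, c.salary FROM departments p JOIN staff c ON c.dept_id = p.id

Result:
id | name        | salary
---+-------------+-------
1  | Engineering | 152917
2  | HR          | 159096
3  | Marketing   | 106587
4  | Marketing   | 86729 
5  | Marketing   | 69865 
6  | Marketing   | 73978 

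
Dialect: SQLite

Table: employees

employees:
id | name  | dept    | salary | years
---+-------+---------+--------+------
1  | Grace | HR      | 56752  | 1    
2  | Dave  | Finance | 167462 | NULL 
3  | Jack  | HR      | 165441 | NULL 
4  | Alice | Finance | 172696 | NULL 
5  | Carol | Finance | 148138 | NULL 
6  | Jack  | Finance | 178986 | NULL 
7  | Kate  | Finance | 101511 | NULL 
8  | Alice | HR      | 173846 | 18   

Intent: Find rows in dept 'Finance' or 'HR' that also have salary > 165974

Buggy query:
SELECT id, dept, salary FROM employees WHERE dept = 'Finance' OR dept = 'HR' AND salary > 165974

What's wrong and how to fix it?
Bug: AND binds tighter than OR, so this parses as dept = 'Finance' OR (dept = 'HR' AND salary > 165974)

Fix: Group the OR with parentheses (or use IN), then AND the threshold

Corrected query:
SELECT id, dept, salary FROM employees WHERE (dept = 'Finance' OR dept = 'HR') AND salary > 165974

Result:
id | dept    | salary
---+---------+-------
2  | Finance | 167462
4  | Finance | 172696
6  | Finance | 178986
8  | HR      | 173846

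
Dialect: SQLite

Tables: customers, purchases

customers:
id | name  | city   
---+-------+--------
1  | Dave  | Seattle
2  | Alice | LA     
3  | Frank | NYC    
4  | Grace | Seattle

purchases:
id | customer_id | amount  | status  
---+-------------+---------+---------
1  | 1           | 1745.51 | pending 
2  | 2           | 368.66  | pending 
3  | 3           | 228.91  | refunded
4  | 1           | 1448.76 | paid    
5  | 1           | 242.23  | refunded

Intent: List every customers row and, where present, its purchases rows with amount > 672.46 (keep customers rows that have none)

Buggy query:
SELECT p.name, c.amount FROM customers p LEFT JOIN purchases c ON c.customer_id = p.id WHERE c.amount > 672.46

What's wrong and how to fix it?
Bug: A WHERE condition on the right-hand table after LEFT JOIN drops unmatched parents

Fix: Move the right-table condition into the ON clause so unmatched parents are kept

Corrected query:
SELECT p.name, c.amount FROM customers p LEFT JOIN purchases c ON c.customer_id = p.id AND c.amount > 672.46

Result:
name  | amount 
------+--------
Dave  | 1448.76
Dave  | 1745.51
Alice | NULL   
Frank | NULL   
Grace | NULL   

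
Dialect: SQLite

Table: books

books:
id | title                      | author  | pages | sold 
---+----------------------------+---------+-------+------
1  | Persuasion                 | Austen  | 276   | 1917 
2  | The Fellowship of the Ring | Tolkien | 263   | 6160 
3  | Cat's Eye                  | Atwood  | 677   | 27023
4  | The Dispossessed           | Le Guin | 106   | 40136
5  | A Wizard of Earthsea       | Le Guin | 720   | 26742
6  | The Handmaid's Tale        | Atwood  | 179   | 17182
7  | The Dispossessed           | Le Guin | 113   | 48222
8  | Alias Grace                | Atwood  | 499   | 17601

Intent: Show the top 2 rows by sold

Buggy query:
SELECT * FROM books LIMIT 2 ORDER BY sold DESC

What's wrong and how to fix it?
Bug: LIMIT must come after ORDER BY

Fix: Swap the clauses: ORDER BY first, then LIMIT

Corrected query:
SELECT * FROM books ORDER BY sold DESC LIMIT 2

Result:
id | title            | author  | pages | sold 
---+------------------+---------+-------+------
7  | The Dispossessed | Le Guin | 113   | 48222
4  | The Dispossessed | Le Guin | 106   | 40136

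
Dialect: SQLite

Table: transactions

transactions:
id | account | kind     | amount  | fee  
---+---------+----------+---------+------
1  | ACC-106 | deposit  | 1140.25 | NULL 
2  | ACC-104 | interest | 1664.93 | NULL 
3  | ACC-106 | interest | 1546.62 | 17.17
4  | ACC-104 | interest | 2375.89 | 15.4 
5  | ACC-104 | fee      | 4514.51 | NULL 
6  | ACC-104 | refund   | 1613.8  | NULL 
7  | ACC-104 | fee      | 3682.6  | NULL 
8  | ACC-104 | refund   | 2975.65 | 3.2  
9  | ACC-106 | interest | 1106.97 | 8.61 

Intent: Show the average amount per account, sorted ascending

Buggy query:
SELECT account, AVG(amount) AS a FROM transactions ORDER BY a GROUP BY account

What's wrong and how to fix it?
Bug: GROUP BY must precede ORDER BY

Fix: Move ORDER BY to the end, after GROUP BY

Corrected query:
SELECT account, AVG(amount) AS a FROM transactions GROUP BY account ORDER BY a

Result:
account | a          
--------+------------
ACC-106 | 1264.613333
ACC-104 | 2804.563333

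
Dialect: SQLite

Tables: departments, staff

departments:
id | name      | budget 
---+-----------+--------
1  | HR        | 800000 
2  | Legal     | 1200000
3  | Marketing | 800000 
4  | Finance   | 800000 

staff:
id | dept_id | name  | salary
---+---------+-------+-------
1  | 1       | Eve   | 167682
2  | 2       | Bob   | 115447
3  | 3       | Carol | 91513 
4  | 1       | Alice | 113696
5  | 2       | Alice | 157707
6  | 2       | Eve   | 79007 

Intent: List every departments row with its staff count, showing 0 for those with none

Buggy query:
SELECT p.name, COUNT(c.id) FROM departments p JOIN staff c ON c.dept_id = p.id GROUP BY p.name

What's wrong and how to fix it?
Bug: An inner join excludes parents with zero children

Fix: Use LEFT JOIN so parents without children still appear (COUNT(c.id) gives 0)

Corrected query:
SELECT p.name, COUNT(c.id) FROM departments p LEFT JOIN staff c ON c.dept_id = p.id GROUP BY p.name

Result:
name      | COUNT(c.id)
----------+------------
Finance   | 0          
HR        | 2          
Legal     | 3          
Marketing | 1          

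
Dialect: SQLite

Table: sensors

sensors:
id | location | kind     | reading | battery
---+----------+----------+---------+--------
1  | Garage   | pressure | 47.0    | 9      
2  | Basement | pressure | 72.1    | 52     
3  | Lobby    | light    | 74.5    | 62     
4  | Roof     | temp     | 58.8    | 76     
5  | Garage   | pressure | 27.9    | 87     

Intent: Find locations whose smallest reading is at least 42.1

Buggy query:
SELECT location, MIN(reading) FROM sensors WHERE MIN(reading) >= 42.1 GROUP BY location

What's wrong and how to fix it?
Bug: Aggregates like MIN are computed per group after WHERE runs

Fix: Use HAVING for the per-group MIN condition

Corrected query:
SELECT location, MIN(reading) FROM sensors GROUP BY location HAVING MIN(reading) >= 42.1

Result:
location | MIN(reading)
---------+-------------
Basement | 72.1        
Lobby    | 74.5        
Roof     | 58.8        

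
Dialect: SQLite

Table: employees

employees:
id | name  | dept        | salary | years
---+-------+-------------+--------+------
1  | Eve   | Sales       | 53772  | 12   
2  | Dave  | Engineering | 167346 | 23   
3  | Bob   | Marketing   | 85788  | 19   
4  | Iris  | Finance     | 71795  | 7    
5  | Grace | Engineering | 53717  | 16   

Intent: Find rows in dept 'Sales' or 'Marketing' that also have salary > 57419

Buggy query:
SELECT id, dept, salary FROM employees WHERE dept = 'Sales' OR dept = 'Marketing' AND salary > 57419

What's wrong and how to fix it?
Bug: AND binds tighter than OR, so this parses as dept = 'Sales' OR (dept = 'Marketing' AND salary > 57419)

Fix: Group the OR with parentheses (or use IN), then AND the threshold

Corrected query:
SELECT id, dept, salary FROM employees WHERE (dept = 'Sales' OR dept = 'Marketing') AND salary > 57419

Result:
id | dept      | salary
---+-----------+-------
3  | Marketing | 85788 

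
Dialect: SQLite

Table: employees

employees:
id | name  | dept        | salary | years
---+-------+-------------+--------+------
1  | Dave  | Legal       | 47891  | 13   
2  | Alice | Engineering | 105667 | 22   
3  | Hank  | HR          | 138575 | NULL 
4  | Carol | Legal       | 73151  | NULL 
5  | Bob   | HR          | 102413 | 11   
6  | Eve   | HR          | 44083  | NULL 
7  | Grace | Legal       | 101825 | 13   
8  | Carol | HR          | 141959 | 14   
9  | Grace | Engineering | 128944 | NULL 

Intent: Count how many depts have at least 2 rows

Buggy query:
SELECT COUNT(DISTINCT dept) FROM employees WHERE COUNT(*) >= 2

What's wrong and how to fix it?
Bug: COUNT(*) cannot appear in WHERE; the per-group count doesn't exist yet

Fix: Use a subquery that GROUPs and filters with HAVING, then count its rows

Corrected query:
SELECT COUNT(*) FROM (SELECT dept FROM employees GROUP BY dept HAVING COUNT(*) >= 2)

Result:
COUNT(*)
--------
3       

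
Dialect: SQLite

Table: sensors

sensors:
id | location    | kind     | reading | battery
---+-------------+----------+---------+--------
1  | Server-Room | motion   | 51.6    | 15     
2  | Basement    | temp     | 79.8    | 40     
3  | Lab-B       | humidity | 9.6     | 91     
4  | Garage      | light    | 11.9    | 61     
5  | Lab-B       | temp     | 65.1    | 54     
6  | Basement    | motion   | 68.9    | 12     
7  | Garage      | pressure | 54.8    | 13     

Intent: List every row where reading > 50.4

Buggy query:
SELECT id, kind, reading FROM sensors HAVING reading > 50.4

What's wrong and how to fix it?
Bug: HAVING filters the output of aggregation, but this query has no GROUP BY and no aggregate functions, so SQLite rejects it (HAVING clause on a non-aggregate query); the condition here is per row

Fix: Use WHERE for row-level filtering

Corrected query:
SELECT id, kind, reading FROM sensors WHERE reading > 50.4

Result:
id | kind     | reading
---+----------+--------
1  | motion   | 51.6   
2  | temp     | 79.8   
5  | temp     | 65.1   
6  | motion   | 68.9   
7  | pressure | 54.8   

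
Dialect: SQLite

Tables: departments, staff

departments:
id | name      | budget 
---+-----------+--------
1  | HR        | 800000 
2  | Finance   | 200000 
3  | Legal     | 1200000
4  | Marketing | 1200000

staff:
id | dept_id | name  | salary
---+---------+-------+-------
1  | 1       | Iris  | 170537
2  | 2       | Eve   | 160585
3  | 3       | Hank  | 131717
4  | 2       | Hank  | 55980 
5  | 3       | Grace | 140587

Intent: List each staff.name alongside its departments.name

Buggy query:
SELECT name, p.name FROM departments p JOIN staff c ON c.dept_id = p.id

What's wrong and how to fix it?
Bug: 'name' exists in both joined tables, so the database can't tell which one is meant

Fix: Qualify the column with its table alias (c.name)

Corrected query:
SELECT c.name, p.name FROM departments p JOIN staff c ON c.dept_id = p.id

Result:
name  | name   
------+--------
Iris  | HR     
Eve   | Finance
Hank  | Legal  
Hank  | Finance
Grace | Legal  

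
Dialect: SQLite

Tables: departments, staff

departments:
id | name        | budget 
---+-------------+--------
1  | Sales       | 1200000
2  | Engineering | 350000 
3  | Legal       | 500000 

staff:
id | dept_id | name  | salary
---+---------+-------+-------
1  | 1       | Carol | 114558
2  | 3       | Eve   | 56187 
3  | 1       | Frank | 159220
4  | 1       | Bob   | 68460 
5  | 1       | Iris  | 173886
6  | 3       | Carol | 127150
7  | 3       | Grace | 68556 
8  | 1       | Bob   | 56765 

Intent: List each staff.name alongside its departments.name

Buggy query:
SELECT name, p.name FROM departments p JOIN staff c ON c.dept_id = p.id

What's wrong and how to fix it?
Bug: 'name' exists in both joined tables, so the database can't tell which one is meant

Fix: Prefix ambiguous columns with the table alias

Corrected query:
SELECT c.name, p.name FROM departments p JOIN staff c ON c.dept_id = p.id

Result:
name  | name 
------+------
Carol | Sales
Eve   | Legal
Frank | Sales
Bob   | Sales
Iris  | Sales
Carol | Legal
Grace | Legal
Bob   | Sales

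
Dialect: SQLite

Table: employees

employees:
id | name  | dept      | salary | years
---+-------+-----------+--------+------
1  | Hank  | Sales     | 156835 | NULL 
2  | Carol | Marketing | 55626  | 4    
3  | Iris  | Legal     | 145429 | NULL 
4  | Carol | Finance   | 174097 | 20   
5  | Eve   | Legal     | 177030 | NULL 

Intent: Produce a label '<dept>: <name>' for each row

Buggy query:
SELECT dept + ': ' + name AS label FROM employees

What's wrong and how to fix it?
Bug: '+' is numeric addition; on text columns SQLite converts them to 0 instead of concatenating

Fix: Use the || operator for string concatenation

Corrected query:
SELECT dept || ': ' || name AS label FROM employees

Result:
label           
----------------
Sales: Hank     
Marketing: Carol
Legal: Iris     
Finance: Carol  
Legal: Eve      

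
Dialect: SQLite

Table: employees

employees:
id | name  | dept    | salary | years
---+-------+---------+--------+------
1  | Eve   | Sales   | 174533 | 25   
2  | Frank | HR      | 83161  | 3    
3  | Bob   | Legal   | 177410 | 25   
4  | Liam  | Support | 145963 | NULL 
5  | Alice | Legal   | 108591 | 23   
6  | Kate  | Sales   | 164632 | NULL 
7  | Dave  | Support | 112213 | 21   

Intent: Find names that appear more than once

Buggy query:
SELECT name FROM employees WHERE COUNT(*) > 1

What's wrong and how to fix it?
Bug: COUNT(*) is an aggregate and cannot be used in WHERE

Fix: GROUP BY name, then filter groups with HAVING COUNT(*) > 1

Corrected query:
SELECT name FROM employees GROUP BY name HAVING COUNT(*) > 1

Result:
(no rows)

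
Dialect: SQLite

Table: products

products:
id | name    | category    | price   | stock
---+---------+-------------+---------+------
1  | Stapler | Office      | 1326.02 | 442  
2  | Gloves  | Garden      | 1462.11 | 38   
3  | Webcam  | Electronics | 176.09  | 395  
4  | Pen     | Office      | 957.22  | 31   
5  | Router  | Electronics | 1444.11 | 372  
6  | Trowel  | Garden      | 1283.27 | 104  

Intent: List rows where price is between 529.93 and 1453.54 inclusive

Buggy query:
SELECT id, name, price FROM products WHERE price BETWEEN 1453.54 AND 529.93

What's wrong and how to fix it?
Bug: BETWEEN expects the lower bound first; with 1453.54 AND 529.93 the range is empty

Fix: Write BETWEEN 529.93 AND 1453.54

Corrected query:
SELECT id, name, price FROM products WHERE price BETWEEN 529.93 AND 1453.54

Result:
id | name    | price  
---+---------+--------
1  | Stapler | 1326.02
4  | Pen     | 957.22 
5  | Router  | 1444.11
6  | Trowel  | 1283.27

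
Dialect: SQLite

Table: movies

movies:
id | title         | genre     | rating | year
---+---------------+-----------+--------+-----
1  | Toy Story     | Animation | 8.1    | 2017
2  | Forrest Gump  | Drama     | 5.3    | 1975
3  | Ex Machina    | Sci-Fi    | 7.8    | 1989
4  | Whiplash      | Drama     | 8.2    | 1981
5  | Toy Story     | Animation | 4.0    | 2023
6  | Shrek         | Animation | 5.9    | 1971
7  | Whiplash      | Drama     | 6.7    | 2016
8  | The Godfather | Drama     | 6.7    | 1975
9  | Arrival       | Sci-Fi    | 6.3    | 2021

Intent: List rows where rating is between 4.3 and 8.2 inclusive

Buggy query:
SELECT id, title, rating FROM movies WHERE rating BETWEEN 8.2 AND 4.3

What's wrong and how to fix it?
Bug: BETWEEN expects the lower bound first; with 8.2 AND 4.3 the range is empty

Fix: Write BETWEEN 4.3 AND 8.2

Corrected query:
SELECT id, title, rating FROM movies WHERE rating BETWEEN 4.3 AND 8.2

Result:
id | title         | rating
---+---------------+-------
1  | Toy Story     | 8.1   
2  | Forrest Gump  | 5.3   
3  | Ex Machina    | 7.8   
4  | Whiplash      | 8.2   
6  | Shrek         | 5.9   
7  | Whiplash      | 6.7   
8  | The Godfather | 6.7   
9  | Arrival       | 6.3   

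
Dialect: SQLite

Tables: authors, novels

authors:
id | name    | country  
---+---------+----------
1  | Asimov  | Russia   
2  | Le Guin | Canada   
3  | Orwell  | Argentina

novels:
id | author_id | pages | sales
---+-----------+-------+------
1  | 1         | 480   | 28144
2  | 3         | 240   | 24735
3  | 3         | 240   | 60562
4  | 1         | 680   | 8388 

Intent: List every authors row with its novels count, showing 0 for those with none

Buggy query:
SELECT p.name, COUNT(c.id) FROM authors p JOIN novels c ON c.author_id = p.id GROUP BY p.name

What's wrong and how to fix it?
Bug: INNER JOIN drops authors rows that have no matching novels rows

Fix: Use LEFT JOIN so parents without children still appear (COUNT(c.id) gives 0)

Corrected query:
SELECT p.name, COUNT(c.id) FROM authors p LEFT JOIN novels c ON c.author_id = p.id GROUP BY p.name

Result:
name    | COUNT(c.id)
--------+------------
Asimov  | 2          
Le Guin | 0          
Orwell  | 2          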